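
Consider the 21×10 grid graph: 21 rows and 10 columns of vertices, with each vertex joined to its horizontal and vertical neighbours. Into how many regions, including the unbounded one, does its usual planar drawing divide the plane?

The grid has V = 21·10 = 210 vertices and E = 21·9 + 10·20 = 389 edges.
F = 2 − V + E = 2 − 210 + 389 = 181.

181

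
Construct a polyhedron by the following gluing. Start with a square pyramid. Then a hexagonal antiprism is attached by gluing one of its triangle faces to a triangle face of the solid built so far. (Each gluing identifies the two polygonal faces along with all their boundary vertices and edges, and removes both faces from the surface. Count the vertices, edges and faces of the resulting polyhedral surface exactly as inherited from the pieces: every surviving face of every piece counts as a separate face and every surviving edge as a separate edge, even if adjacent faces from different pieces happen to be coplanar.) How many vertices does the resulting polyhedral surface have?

14

A square pyramid: V=5, E=8, F=5.
Attach a hexagonal antiprism (V=12, E=24, F=14) along a 3-gon: merge 3 vertices and 3 edges, delete both glued faces → V=14, E=29, F=17.
Check: V − E + F = 14 − 29 + 17 = 2.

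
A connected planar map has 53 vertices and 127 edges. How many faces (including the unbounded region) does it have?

Euler's formula for a connected plane graph: V − E + F = 2, so F = 2 − 53 + 127 = 76.

76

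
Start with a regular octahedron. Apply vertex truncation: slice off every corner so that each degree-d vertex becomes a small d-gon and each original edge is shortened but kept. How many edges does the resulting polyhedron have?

36

The base solid has V = 6, E = 12, F = 8.
Truncation replaces each original edge-end by a new vertex, so V′ = 2E = 24.
Each original edge survives, and each old vertex of degree d contributes d new edges; summing degrees gives Σd = 2E, so E′ = E + 2E = 3E = 36.
Each original face survives and each original vertex becomes one new face: F′ = F + V = 14.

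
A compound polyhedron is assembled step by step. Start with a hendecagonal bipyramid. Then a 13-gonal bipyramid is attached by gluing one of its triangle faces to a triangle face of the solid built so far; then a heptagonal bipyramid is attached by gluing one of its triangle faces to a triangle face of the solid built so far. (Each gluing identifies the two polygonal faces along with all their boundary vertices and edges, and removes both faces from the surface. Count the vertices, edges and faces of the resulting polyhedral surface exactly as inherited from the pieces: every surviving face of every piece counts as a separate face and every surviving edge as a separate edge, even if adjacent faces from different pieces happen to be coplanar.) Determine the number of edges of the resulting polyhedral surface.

A hendecagonal bipyramid: V=13, E=33, F=22.
Attach a 13-gonal bipyramid (V=15, E=39, F=26) along a 3-gon: merge 3 vertices and 3 edges, delete both glued faces → V=25, E=69, F=46.
Attach a heptagonal bipyramid (V=9, E=21, F=14) along a 3-gon: merge 3 vertices and 3 edges, delete both glued faces → V=31, E=87, F=58.
Check: V − E + F = 31 − 87 + 58 = 2.

87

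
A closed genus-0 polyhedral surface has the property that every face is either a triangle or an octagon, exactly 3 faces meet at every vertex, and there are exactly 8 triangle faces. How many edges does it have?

Let x be the number of octagons; then F = 8 + x.
Edge–face incidences: 2E = 3·8 + 8·x = 24 + 8x.
Every vertex has degree 3, so 3V = 2E.
Euler: V − E + F = 2 ⇒ (2E)/3 − E + (8 + x) = 2.
Multiply by 6: 2·(2E) − 3·(2E) + 6·(8 + x) = 12, i.e. 48 + 6x − (24 + 8x) = 12.
Collecting terms: −2x + 24 = 12, so −2x = −12, so x = 6.
Then 2E = 24 + 8·6 = 72, so E = 36, V = 2E/3 = 24, F = 8 + 6 = 14.

36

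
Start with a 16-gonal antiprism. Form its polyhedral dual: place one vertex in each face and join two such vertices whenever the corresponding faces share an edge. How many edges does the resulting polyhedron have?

64

The base solid has V = 32, E = 64, F = 34.
The dual swaps V and F and preserves E: V′ = F = 34, E′ = E = 64, F′ = V = 32.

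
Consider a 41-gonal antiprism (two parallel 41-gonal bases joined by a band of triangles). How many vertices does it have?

82

An antiprism on an n-gon has two n-gon caps and 2n triangles: V = 2·41 = 82, E = 4·41 = 164, F = 2·41 + 2 = 84.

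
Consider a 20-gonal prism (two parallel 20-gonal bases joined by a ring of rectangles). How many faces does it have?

22

A prism on an n-gon has two n-gon bases and n rectangular sides: V = 2·20 = 40, E = 3·20 = 60, F = 20 + 2 = 22.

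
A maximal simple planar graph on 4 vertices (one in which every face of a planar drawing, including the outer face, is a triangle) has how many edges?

6

In a plane triangulation 3F = 2E and V − E + F = 2, so E = 3V − 6 = 3·4 − 6 = 6.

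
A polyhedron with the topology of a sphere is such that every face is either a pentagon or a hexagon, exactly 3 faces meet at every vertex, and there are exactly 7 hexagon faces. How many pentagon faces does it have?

Let x be the number of pentagons; then F = 7 + x.
Edge–face incidences: 2E = 6·7 + 5·x = 42 + 5x.
Every vertex has degree 3, so 3V = 2E.
Euler: V − E + F = 2 ⇒ (2E)/3 − E + (7 + x) = 2.
Multiply by 6: 2·(2E) − 3·(2E) + 6·(7 + x) = 12, i.e. 42 + 6x − (42 + 5x) = 12.
Collecting terms: x = 12.
Then 2E = 42 + 5·12 = 102, so E = 51, V = 2E/3 = 34, F = 7 + 12 = 19.

12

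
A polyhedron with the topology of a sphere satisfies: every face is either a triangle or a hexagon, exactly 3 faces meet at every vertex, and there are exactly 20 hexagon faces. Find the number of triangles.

4

Let x be the number of triangles; then F = 20 + x.
Edge–face incidences: 2E = 6·20 + 3·x = 120 + 3x.
Every vertex has degree 3, so 3V = 2E.
Euler: V − E + F = 2 ⇒ (2E)/3 − E + (20 + x) = 2.
Multiply by 6: 2·(2E) − 3·(2E) + 6·(20 + x) = 12, i.e. 120 + 6x − (120 + 3x) = 12.
Collecting terms: 3x = 12, so x = 4.
Then 2E = 120 + 3·4 = 132, so E = 66, V = 2E/3 = 44, F = 20 + 4 = 24.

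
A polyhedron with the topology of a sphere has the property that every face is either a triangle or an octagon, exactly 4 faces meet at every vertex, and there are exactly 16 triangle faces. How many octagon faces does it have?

2

Let x be the number of octagons; then F = 16 + x.
Edge–face incidences: 2E = 3·16 + 8·x = 48 + 8x.
Every vertex has degree 4, so 4V = 2E.
Euler: V − E + F = 2 ⇒ (2E)/4 − E + (16 + x) = 2.
Multiply by 8: 2·(2E) − 4·(2E) + 8·(16 + x) = 16, i.e. 128 + 8x − 2·(48 + 8x) = 16.
Collecting terms: −8x + 32 = 16, so −8x = −16, so x = 2.
Then 2E = 48 + 8·2 = 64, so E = 32, V = 2E/4 = 16, F = 16 + 2 = 18.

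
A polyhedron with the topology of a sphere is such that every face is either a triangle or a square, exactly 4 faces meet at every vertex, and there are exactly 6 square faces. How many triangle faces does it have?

8

Let x be the number of triangles; then F = 6 + x.
Edge–face incidences: 2E = 4·6 + 3·x = 24 + 3x.
Every vertex has degree 4, so 4V = 2E.
Euler: V − E + F = 2 ⇒ (2E)/4 − E + (6 + x) = 2.
Multiply by 8: 2·(2E) − 4·(2E) + 8·(6 + x) = 16, i.e. 48 + 8x − 2·(24 + 3x) = 16.
Collecting terms: 2x = 16, so x = 8.
Then 2E = 24 + 3·8 = 48, so E = 24, V = 2E/4 = 12, F = 6 + 8 = 14.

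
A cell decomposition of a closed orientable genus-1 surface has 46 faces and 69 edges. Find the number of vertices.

23

For a closed orientable surface of genus 1, χ = 2 − 2·1 = 0.
V = 0 + E − F = 0 + 69 − 46 = 23.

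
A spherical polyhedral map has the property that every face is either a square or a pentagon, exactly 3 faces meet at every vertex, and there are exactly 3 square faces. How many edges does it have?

Let x be the number of pentagons; then F = 3 + x.
Edge–face incidences: 2E = 4·3 + 5·x = 12 + 5x.
Every vertex has degree 3, so 3V = 2E.
Euler: V − E + F = 2 ⇒ (2E)/3 − E + (3 + x) = 2.
Multiply by 6: 2·(2E) − 3·(2E) + 6·(3 + x) = 12, i.e. 18 + 6x − (12 + 5x) = 12.
Collecting terms: x + 6 = 12, so x = 6.
Then 2E = 12 + 5·6 = 42, so E = 21, V = 2E/3 = 14, F = 3 + 6 = 9.

21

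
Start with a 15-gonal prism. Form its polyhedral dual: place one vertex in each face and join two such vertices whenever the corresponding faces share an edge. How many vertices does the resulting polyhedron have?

The base solid has V = 30, E = 45, F = 17.
The dual swaps V and F and preserves E: V′ = F = 17, E′ = E = 45, F′ = V = 30.

17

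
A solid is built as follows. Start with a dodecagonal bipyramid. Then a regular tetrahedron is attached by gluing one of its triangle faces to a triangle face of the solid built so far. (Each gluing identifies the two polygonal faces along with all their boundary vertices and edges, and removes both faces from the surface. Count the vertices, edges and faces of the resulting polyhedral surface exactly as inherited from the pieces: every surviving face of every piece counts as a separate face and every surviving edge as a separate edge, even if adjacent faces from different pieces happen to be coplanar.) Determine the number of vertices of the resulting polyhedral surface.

15

A dodecagonal bipyramid: V=14, E=36, F=24.
Attach a regular tetrahedron (V=4, E=6, F=4) along a 3-gon: merge 3 vertices and 3 edges, delete both glued faces → V=15, E=39, F=26.
Check: V − E + F = 15 − 39 + 26 = 2.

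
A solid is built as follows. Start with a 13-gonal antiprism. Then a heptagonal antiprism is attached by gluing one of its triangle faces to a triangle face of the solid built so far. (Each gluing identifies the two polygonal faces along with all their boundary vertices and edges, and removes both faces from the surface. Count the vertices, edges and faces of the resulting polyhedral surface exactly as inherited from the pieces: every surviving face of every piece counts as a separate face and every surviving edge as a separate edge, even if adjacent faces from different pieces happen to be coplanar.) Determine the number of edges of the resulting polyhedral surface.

A 13-gonal antiprism: V=26, E=52, F=28.
Attach a heptagonal antiprism (V=14, E=28, F=16) along a 3-gon: merge 3 vertices and 3 edges, delete both glued faces → V=37, E=77, F=42.
Check: V − E + F = 37 − 77 + 42 = 2.

77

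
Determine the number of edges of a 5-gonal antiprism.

An antiprism on an n-gon has two n-gon caps and 2n triangles: V = 2·5 = 10, E = 4·5 = 20, F = 2·5 + 2 = 12.

20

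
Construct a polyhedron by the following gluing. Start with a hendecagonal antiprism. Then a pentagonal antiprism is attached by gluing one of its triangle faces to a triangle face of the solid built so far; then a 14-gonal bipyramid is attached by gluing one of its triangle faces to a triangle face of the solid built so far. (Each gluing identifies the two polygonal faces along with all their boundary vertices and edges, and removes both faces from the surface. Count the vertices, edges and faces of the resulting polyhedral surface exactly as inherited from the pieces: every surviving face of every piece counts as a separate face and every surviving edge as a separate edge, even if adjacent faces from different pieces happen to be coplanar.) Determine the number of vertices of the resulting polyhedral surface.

A hendecagonal antiprism: V=22, E=44, F=24.
Attach a pentagonal antiprism (V=10, E=20, F=12) along a 3-gon: merge 3 vertices and 3 edges, delete both glued faces → V=29, E=61, F=34.
Attach a 14-gonal bipyramid (V=16, E=42, F=28) along a 3-gon: merge 3 vertices and 3 edges, delete both glued faces → V=42, E=100, F=60.
Check: V − E + F = 42 − 100 + 60 = 2.

42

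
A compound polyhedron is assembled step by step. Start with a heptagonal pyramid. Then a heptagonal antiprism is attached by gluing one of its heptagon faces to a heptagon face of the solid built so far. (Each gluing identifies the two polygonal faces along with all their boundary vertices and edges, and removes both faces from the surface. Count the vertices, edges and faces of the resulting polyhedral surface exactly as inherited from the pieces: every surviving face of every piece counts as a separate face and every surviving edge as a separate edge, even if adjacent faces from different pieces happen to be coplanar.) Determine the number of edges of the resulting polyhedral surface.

35

A heptagonal pyramid: V=8, E=14, F=8.
Attach a heptagonal antiprism (V=14, E=28, F=16) along a 7-gon: merge 7 vertices and 7 edges, delete both glued faces → V=15, E=35, F=22.
Check: V − E + F = 15 − 35 + 22 = 2.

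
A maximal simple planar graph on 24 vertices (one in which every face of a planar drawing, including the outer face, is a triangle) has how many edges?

In a plane triangulation 3F = 2E and V − E + F = 2, so E = 3V − 6 = 3·24 − 6 = 66.

66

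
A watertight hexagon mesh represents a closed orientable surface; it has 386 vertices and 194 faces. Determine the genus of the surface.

Every face is a hexagon, so 2E = 6·194 = 1164, giving E = 582.
χ = V − E + F = 386 − 582 + 194 = -2.
For a closed orientable surface χ = 2 − 2g, so g = (2 − (-2))/2 = 2.

2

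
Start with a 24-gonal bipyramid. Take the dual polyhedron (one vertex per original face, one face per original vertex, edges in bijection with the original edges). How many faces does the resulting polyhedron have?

The base solid has V = 26, E = 72, F = 48.
The dual swaps V and F and preserves E: V′ = F = 48, E′ = E = 72, F′ = V = 26.

26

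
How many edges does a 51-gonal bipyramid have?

153

A bipyramid over an n-gon has 2n triangular faces and n + 2 vertices: V = 51 + 2 = 53, E = 3·51 = 153, F = 2·51 = 102.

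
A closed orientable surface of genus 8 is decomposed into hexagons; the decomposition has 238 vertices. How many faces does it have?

χ = 2 − 2·8 = -14, and every face is a hexagon so 6F = 2E.
V − E + F = -14 with E = 6F/2 gives 238 − (6/2 − 1)·F = -14, so F = 126 and E = 378.

126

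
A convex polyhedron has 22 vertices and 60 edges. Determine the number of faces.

40

Here V − E + F = 2.
F = 2 − V + E = 2 − 22 + 60 = 40.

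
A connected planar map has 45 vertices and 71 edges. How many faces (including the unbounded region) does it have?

Euler's formula for a connected plane graph: V − E + F = 2, so F = 2 − 45 + 71 = 28.

28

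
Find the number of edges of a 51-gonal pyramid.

102

A pyramid on an n-gon base has one n-gon and n triangles: V = 51 + 1 = 52, E = 2·51 = 102, F = 51 + 1 = 52.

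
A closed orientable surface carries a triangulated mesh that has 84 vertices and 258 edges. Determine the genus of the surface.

Every face is a triangle and each edge borders two faces, so 3F = 2·258, giving F = 172.
χ = V − E + F = 84 − 258 + 172 = -2.
For a closed orientable surface χ = 2 − 2g, so g = (2 − (-2))/2 = 2.

2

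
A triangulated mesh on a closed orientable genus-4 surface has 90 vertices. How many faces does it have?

192

χ = 2 − 2·4 = -6, and every face is a triangle so 3F = 2E.
V − E + F = -6 with E = 3F/2 gives 90 − (3/2 − 1)·F = -6, so F = 192 and E = 288.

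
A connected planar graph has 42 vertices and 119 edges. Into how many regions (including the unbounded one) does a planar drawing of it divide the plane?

79

Euler's formula for a connected plane graph: V − E + F = 2, so F = 2 − 42 + 119 = 79.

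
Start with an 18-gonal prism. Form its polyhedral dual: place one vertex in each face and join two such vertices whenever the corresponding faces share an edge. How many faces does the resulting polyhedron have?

36

The base solid has V = 36, E = 54, F = 20.
The dual swaps V and F and preserves E: V′ = F = 20, E′ = E = 54, F′ = V = 36.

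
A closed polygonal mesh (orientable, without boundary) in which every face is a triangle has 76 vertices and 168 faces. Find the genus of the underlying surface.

5

Every face is a triangle, so 2E = 3·168 = 504, giving E = 252.
χ = V − E + F = 76 − 252 + 168 = -8.
For a closed orientable surface χ = 2 − 2g, so g = (2 − (-8))/2 = 5.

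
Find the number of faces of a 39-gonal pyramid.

A pyramid on an n-gon base has one n-gon and n triangles: V = 39 + 1 = 40, E = 2·39 = 78, F = 39 + 1 = 40.

40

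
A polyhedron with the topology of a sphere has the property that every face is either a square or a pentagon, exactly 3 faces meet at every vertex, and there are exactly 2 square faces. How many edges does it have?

24

Let x be the number of pentagons; then F = 2 + x.
Edge–face incidences: 2E = 4·2 + 5·x = 8 + 5x.
Every vertex has degree 3, so 3V = 2E.
Euler: V − E + F = 2 ⇒ (2E)/3 − E + (2 + x) = 2.
Multiply by 6: 2·(2E) − 3·(2E) + 6·(2 + x) = 12, i.e. 12 + 6x − (8 + 5x) = 12.
Collecting terms: x + 4 = 12, so x = 8.
Then 2E = 8 + 5·8 = 48, so E = 24, V = 2E/3 = 16, F = 2 + 8 = 10.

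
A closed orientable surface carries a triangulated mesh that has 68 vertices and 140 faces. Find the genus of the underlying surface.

2

Every face is a triangle, so 2E = 3·140 = 420, giving E = 210.
χ = V − E + F = 68 − 210 + 140 = -2.
For a closed orientable surface χ = 2 − 2g, so g = (2 − (-2))/2 = 2.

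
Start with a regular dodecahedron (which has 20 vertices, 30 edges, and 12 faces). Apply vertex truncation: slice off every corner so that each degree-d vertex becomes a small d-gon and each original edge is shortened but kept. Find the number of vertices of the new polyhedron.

60

Truncation replaces each original edge-end by a new vertex, so V′ = 2E = 60.
Each original edge survives, and each old vertex of degree d contributes d new edges; summing degrees gives Σd = 2E, so E′ = E + 2E = 3E = 90.
Each original face survives and each original vertex becomes one new face: F′ = F + V = 32.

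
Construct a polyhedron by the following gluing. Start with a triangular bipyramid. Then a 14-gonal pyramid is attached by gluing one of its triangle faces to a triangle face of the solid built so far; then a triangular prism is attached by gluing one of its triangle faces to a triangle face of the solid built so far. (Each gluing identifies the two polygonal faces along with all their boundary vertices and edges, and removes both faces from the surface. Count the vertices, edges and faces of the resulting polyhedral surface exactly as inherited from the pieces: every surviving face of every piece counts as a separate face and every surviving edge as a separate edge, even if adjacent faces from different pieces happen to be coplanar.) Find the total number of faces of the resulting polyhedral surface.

A triangular bipyramid: V=5, E=9, F=6.
Attach a 14-gonal pyramid (V=15, E=28, F=15) along a 3-gon: merge 3 vertices and 3 edges, delete both glued faces → V=17, E=34, F=19.
Attach a triangular prism (V=6, E=9, F=5) along a 3-gon: merge 3 vertices and 3 edges, delete both glued faces → V=20, E=40, F=22.
Check: V − E + F = 20 − 40 + 22 = 2.

22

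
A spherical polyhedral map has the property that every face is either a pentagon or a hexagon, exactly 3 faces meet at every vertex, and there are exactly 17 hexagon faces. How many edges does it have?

81

Let x be the number of pentagons; then F = 17 + x.
Edge–face incidences: 2E = 6·17 + 5·x = 102 + 5x.
Every vertex has degree 3, so 3V = 2E.
Euler: V − E + F = 2 ⇒ (2E)/3 − E + (17 + x) = 2.
Multiply by 6: 2·(2E) − 3·(2E) + 6·(17 + x) = 12, i.e. 102 + 6x − (102 + 5x) = 12.
Collecting terms: x = 12.
Then 2E = 102 + 5·12 = 162, so E = 81, V = 2E/3 = 54, F = 17 + 12 = 29.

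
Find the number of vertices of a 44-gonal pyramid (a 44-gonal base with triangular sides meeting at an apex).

A pyramid on an n-gon base has one n-gon and n triangles: V = 44 + 1 = 45, E = 2·44 = 88, F = 44 + 1 = 45.

45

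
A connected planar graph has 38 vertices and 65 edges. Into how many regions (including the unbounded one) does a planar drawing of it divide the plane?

29

Euler's formula for a connected plane graph: V − E + F = 2, so F = 2 − 38 + 65 = 29.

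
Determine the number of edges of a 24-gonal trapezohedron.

The n-trapezohedron (dual of the n-antiprism) has V = 2·24 + 2 = 50, E = 4·24 = 96, F = 2·24 = 48.

96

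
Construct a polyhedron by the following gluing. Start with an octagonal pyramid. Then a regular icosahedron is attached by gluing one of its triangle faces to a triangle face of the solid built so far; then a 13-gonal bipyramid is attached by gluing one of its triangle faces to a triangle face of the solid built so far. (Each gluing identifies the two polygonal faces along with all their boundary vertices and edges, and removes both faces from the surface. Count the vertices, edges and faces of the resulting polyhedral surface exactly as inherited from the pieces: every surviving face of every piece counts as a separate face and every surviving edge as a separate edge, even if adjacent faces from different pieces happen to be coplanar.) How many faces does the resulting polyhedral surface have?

51

An octagonal pyramid: V=9, E=16, F=9.
Attach a regular icosahedron (V=12, E=30, F=20) along a 3-gon: merge 3 vertices and 3 edges, delete both glued faces → V=18, E=43, F=27.
Attach a 13-gonal bipyramid (V=15, E=39, F=26) along a 3-gon: merge 3 vertices and 3 edges, delete both glued faces → V=30, E=79, F=51.
Check: V − E + F = 30 − 79 + 51 = 2.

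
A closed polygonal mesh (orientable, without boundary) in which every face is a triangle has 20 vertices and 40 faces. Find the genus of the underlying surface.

1

Every face is a triangle, so 2E = 3·40 = 120, giving E = 60.
χ = V − E + F = 20 − 60 + 40 = 0.
For a closed orientable surface χ = 2 − 2g, so g = (2 − (0))/2 = 1.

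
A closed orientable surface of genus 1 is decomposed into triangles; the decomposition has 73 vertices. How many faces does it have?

146

χ = 2 − 2·1 = 0, and every face is a triangle so 3F = 2E.
V − E + F = 0 with E = 3F/2 gives 73 − (3/2 − 1)·F = 0, so F = 146 and E = 219.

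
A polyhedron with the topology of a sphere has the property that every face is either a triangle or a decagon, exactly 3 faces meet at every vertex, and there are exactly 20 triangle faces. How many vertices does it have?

Let x be the number of decagons; then F = 20 + x.
Edge–face incidences: 2E = 3·20 + 10·x = 60 + 10x.
Every vertex has degree 3, so 3V = 2E.
Euler: V − E + F = 2 ⇒ (2E)/3 − E + (20 + x) = 2.
Multiply by 6: 2·(2E) − 3·(2E) + 6·(20 + x) = 12, i.e. 120 + 6x − (60 + 10x) = 12.
Collecting terms: −4x + 60 = 12, so −4x = −48, so x = 12.
Then 2E = 60 + 10·12 = 180, so E = 90, V = 2E/3 = 60, F = 20 + 12 = 32.

60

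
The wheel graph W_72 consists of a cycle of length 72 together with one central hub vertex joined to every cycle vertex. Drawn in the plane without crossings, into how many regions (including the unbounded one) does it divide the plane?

W_72 has V = 72 + 1 = 73 vertices and E = 2·72 = 144 edges.
By Euler's formula F = 2 − V + E = 2 − 73 + 144 = 73.

73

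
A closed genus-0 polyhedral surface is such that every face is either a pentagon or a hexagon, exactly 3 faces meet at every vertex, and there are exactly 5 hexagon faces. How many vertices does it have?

Let x be the number of pentagons; then F = 5 + x.
Edge–face incidences: 2E = 6·5 + 5·x = 30 + 5x.
Every vertex has degree 3, so 3V = 2E.
Euler: V − E + F = 2 ⇒ (2E)/3 − E + (5 + x) = 2.
Multiply by 6: 2·(2E) − 3·(2E) + 6·(5 + x) = 12, i.e. 30 + 6x − (30 + 5x) = 12.
Collecting terms: x = 12.
Then 2E = 30 + 5·12 = 90, so E = 45, V = 2E/3 = 30, F = 5 + 12 = 17.

30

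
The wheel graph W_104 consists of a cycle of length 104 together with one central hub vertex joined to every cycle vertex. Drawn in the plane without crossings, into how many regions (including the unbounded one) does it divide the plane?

W_104 has V = 104 + 1 = 105 vertices and E = 2·104 = 208 edges.
By Euler's formula F = 2 − V + E = 2 − 105 + 208 = 105.

105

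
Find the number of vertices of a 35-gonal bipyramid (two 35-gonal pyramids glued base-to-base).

A bipyramid over an n-gon has 2n triangular faces and n + 2 vertices: V = 35 + 2 = 37, E = 3·35 = 105, F = 2·35 = 70.

37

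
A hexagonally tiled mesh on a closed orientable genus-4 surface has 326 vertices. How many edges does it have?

χ = 2 − 2·4 = -6, and every face is a hexagon so 6F = 2E.
V − E + F = -6 with E = 6F/2 gives 326 − (6/2 − 1)·F = -6, so F = 166 and E = 498.

498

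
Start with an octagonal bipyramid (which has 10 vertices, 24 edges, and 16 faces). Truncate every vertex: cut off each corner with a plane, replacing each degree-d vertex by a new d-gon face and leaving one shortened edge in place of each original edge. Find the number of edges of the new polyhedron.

72

Truncation replaces each original edge-end by a new vertex, so V′ = 2E = 48.
Each original edge survives, and each old vertex of degree d contributes d new edges; summing degrees gives Σd = 2E, so E′ = E + 2E = 3E = 72.
Each original face survives and each original vertex becomes one new face: F′ = F + V = 26.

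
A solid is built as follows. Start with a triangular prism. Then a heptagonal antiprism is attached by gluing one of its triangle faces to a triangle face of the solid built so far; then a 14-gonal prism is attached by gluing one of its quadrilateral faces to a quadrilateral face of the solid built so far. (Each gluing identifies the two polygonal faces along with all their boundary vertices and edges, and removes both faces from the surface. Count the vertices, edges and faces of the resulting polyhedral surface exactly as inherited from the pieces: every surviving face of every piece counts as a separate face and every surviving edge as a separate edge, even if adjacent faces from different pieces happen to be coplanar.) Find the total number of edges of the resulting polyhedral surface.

A triangular prism: V=6, E=9, F=5.
Attach a heptagonal antiprism (V=14, E=28, F=16) along a 3-gon: merge 3 vertices and 3 edges, delete both glued faces → V=17, E=34, F=19.
Attach a 14-gonal prism (V=28, E=42, F=16) along a 4-gon: merge 4 vertices and 4 edges, delete both glued faces → V=41, E=72, F=33.
Check: V − E + F = 41 − 72 + 33 = 2.

72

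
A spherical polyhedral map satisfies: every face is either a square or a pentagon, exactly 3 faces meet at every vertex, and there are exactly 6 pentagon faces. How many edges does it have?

21

Let x be the number of squares; then F = 6 + x.
Edge–face incidences: 2E = 5·6 + 4·x = 30 + 4x.
Every vertex has degree 3, so 3V = 2E.
Euler: V − E + F = 2 ⇒ (2E)/3 − E + (6 + x) = 2.
Multiply by 6: 2·(2E) − 3·(2E) + 6·(6 + x) = 12, i.e. 36 + 6x − (30 + 4x) = 12.
Collecting terms: 2x + 6 = 12, so 2x = 6, so x = 3.
Then 2E = 30 + 4·3 = 42, so E = 21, V = 2E/3 = 14, F = 6 + 3 = 9.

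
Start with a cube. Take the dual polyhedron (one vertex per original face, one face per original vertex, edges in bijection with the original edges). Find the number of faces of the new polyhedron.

8

The base solid has V = 8, E = 12, F = 6.
The dual swaps V and F and preserves E: V′ = F = 6, E′ = E = 12, F′ = V = 8.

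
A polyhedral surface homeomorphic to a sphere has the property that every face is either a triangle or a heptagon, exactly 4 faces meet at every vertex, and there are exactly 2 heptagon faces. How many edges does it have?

Let x be the number of triangles; then F = 2 + x.
Edge–face incidences: 2E = 7·2 + 3·x = 14 + 3x.
Every vertex has degree 4, so 4V = 2E.
Euler: V − E + F = 2 ⇒ (2E)/4 − E + (2 + x) = 2.
Multiply by 8: 2·(2E) − 4·(2E) + 8·(2 + x) = 16, i.e. 16 + 8x − 2·(14 + 3x) = 16.
Collecting terms: 2x − 12 = 16, so 2x = 28, so x = 14.
Then 2E = 14 + 3·14 = 56, so E = 28, V = 2E/4 = 14, F = 2 + 14 = 16.

28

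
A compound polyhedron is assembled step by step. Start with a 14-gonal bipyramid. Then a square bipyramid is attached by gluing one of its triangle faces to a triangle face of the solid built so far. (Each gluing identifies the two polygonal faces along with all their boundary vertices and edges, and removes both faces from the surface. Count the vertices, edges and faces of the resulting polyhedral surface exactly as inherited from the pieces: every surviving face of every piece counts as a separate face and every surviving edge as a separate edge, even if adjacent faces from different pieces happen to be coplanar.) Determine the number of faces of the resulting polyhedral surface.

A 14-gonal bipyramid: V=16, E=42, F=28.
Attach a square bipyramid (V=6, E=12, F=8) along a 3-gon: merge 3 vertices and 3 edges, delete both glued faces → V=19, E=51, F=34.
Check: V − E + F = 19 − 51 + 34 = 2.

34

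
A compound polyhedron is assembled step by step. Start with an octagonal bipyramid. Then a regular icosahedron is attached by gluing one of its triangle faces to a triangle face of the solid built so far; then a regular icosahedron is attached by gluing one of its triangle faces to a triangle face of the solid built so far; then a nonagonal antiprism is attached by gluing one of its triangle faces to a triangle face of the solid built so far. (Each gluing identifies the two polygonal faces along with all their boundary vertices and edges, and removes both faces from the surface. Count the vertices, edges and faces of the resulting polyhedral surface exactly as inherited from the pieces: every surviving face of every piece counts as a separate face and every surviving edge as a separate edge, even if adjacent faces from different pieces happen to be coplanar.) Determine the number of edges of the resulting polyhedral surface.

111

An octagonal bipyramid: V=10, E=24, F=16.
Attach a regular icosahedron (V=12, E=30, F=20) along a 3-gon: merge 3 vertices and 3 edges, delete both glued faces → V=19, E=51, F=34.
Attach a regular icosahedron (V=12, E=30, F=20) along a 3-gon: merge 3 vertices and 3 edges, delete both glued faces → V=28, E=78, F=52.
Attach a nonagonal antiprism (V=18, E=36, F=20) along a 3-gon: merge 3 vertices and 3 edges, delete both glued faces → V=43, E=111, F=70.
Check: V − E + F = 43 − 111 + 70 = 2.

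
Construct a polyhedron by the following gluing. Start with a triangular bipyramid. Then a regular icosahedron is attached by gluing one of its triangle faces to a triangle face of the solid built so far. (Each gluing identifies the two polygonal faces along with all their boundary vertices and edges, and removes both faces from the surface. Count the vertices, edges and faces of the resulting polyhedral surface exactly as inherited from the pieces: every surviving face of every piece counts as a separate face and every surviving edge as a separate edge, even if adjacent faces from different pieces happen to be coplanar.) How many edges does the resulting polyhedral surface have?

A triangular bipyramid: V=5, E=9, F=6.
Attach a regular icosahedron (V=12, E=30, F=20) along a 3-gon: merge 3 vertices and 3 edges, delete both glued faces → V=14, E=36, F=24.
Check: V − E + F = 14 − 36 + 24 = 2.

36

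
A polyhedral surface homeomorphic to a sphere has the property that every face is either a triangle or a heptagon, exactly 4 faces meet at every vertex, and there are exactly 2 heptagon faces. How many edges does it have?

28

Let x be the number of triangles; then F = 2 + x.
Edge–face incidences: 2E = 7·2 + 3·x = 14 + 3x.
Every vertex has degree 4, so 4V = 2E.
Euler: V − E + F = 2 ⇒ (2E)/4 − E + (2 + x) = 2.
Multiply by 8: 2·(2E) − 4·(2E) + 8·(2 + x) = 16, i.e. 16 + 8x − 2·(14 + 3x) = 16.
Collecting terms: 2x − 12 = 16, so 2x = 28, so x = 14.
Then 2E = 14 + 3·14 = 56, so E = 28, V = 2E/4 = 14, F = 2 + 14 = 16.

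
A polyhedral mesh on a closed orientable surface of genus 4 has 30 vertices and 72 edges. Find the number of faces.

36

For a closed orientable surface of genus 4, χ = 2 − 2·4 = -6.
F = -6 − V + E = -6 − 30 + 72 = 36.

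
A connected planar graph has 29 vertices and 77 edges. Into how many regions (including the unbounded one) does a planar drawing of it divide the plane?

Euler's formula for a connected plane graph: V − E + F = 2, so F = 2 − 29 + 77 = 50.

50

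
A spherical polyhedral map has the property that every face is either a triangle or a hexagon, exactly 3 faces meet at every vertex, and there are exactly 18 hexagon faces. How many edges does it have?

Let x be the number of triangles; then F = 18 + x.
Edge–face incidences: 2E = 6·18 + 3·x = 108 + 3x.
Every vertex has degree 3, so 3V = 2E.
Euler: V − E + F = 2 ⇒ (2E)/3 − E + (18 + x) = 2.
Multiply by 6: 2·(2E) − 3·(2E) + 6·(18 + x) = 12, i.e. 108 + 6x − (108 + 3x) = 12.
Collecting terms: 3x = 12, so x = 4.
Then 2E = 108 + 3·4 = 120, so E = 60, V = 2E/3 = 40, F = 18 + 4 = 22.

60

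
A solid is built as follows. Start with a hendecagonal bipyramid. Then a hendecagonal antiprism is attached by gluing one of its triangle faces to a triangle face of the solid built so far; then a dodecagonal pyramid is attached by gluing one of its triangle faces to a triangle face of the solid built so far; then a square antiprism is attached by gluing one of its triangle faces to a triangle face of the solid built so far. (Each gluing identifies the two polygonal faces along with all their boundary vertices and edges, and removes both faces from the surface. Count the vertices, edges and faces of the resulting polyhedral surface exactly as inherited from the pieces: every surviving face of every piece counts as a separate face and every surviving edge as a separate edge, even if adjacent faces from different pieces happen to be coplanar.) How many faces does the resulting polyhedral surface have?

A hendecagonal bipyramid: V=13, E=33, F=22.
Attach a hendecagonal antiprism (V=22, E=44, F=24) along a 3-gon: merge 3 vertices and 3 edges, delete both glued faces → V=32, E=74, F=44.
Attach a dodecagonal pyramid (V=13, E=24, F=13) along a 3-gon: merge 3 vertices and 3 edges, delete both glued faces → V=42, E=95, F=55.
Attach a square antiprism (V=8, E=16, F=10) along a 3-gon: merge 3 vertices and 3 edges, delete both glued faces → V=47, E=108, F=63.
Check: V − E + F = 47 − 108 + 63 = 2.

63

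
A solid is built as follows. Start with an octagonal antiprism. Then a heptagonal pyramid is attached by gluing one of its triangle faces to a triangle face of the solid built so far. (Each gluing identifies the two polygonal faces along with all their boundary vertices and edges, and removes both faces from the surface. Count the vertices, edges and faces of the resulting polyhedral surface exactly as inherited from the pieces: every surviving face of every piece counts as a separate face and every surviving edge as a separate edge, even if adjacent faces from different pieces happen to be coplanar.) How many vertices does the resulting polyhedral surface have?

21

An octagonal antiprism: V=16, E=32, F=18.
Attach a heptagonal pyramid (V=8, E=14, F=8) along a 3-gon: merge 3 vertices and 3 edges, delete both glued faces → V=21, E=43, F=24.
Check: V − E + F = 21 − 43 + 24 = 2.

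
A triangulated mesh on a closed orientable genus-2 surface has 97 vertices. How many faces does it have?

χ = 2 − 2·2 = -2, and every face is a triangle so 3F = 2E.
V − E + F = -2 with E = 3F/2 gives 97 − (3/2 − 1)·F = -2, so F = 198 and E = 297.

198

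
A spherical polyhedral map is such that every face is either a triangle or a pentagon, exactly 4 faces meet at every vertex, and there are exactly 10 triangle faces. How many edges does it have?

Let x be the number of pentagons; then F = 10 + x.
Edge–face incidences: 2E = 3·10 + 5·x = 30 + 5x.
Every vertex has degree 4, so 4V = 2E.
Euler: V − E + F = 2 ⇒ (2E)/4 − E + (10 + x) = 2.
Multiply by 8: 2·(2E) − 4·(2E) + 8·(10 + x) = 16, i.e. 80 + 8x − 2·(30 + 5x) = 16.
Collecting terms: −2x + 20 = 16, so −2x = −4, so x = 2.
Then 2E = 30 + 5·2 = 40, so E = 20, V = 2E/4 = 10, F = 10 + 2 = 12.

20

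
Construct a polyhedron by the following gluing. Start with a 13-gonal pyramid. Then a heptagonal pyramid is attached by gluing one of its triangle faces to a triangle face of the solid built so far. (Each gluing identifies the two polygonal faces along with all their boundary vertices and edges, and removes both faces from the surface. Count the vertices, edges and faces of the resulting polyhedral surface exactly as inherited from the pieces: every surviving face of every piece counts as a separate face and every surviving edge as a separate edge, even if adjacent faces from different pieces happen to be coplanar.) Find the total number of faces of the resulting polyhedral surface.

20

A 13-gonal pyramid: V=14, E=26, F=14.
Attach a heptagonal pyramid (V=8, E=14, F=8) along a 3-gon: merge 3 vertices and 3 edges, delete both glued faces → V=19, E=37, F=20.
Check: V − E + F = 19 − 37 + 20 = 2.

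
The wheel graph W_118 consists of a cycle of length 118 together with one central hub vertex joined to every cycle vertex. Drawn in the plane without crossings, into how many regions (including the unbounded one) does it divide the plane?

119

W_118 has V = 118 + 1 = 119 vertices and E = 2·118 = 236 edges.
By Euler's formula F = 2 − V + E = 2 − 119 + 236 = 119.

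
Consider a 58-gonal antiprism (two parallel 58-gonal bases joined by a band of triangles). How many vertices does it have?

An antiprism on an n-gon has two n-gon caps and 2n triangles: V = 2·58 = 116, E = 4·58 = 232, F = 2·58 + 2 = 118.
Check: V − E + F = 116 − 232 + 118 = 2.

116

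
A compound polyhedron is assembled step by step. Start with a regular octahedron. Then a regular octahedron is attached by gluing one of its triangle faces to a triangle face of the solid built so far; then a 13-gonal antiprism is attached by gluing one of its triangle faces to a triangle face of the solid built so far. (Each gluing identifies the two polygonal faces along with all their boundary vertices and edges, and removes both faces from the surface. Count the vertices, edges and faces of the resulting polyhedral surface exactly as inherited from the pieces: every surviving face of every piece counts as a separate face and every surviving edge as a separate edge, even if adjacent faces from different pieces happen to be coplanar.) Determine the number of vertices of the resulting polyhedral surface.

A regular octahedron: V=6, E=12, F=8.
Attach a regular octahedron (V=6, E=12, F=8) along a 3-gon: merge 3 vertices and 3 edges, delete both glued faces → V=9, E=21, F=14.
Attach a 13-gonal antiprism (V=26, E=52, F=28) along a 3-gon: merge 3 vertices and 3 edges, delete both glued faces → V=32, E=70, F=40.
Check: V − E + F = 32 − 70 + 40 = 2.

32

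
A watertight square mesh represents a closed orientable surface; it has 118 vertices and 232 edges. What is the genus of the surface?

Every face is a square and each edge borders two faces, so 4F = 2·232, giving F = 116.
χ = V − E + F = 118 − 232 + 116 = 2.
For a closed orientable surface χ = 2 − 2g, so g = (2 − (2))/2 = 0.

0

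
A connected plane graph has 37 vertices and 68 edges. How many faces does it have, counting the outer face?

Euler's formula for a connected plane graph: V − E + F = 2, so F = 2 − 37 + 68 = 33.

33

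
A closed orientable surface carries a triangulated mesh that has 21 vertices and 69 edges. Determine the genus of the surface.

Every face is a triangle and each edge borders two faces, so 3F = 2·69, giving F = 46.
χ = V − E + F = 21 − 69 + 46 = -2.
For a closed orientable surface χ = 2 − 2g, so g = (2 − (-2))/2 = 2.

2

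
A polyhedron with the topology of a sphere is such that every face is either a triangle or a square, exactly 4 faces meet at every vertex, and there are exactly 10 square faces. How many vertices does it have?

16

Let x be the number of triangles; then F = 10 + x.
Edge–face incidences: 2E = 4·10 + 3·x = 40 + 3x.
Every vertex has degree 4, so 4V = 2E.
Euler: V − E + F = 2 ⇒ (2E)/4 − E + (10 + x) = 2.
Multiply by 8: 2·(2E) − 4·(2E) + 8·(10 + x) = 16, i.e. 80 + 8x − 2·(40 + 3x) = 16.
Collecting terms: 2x = 16, so x = 8.
Then 2E = 40 + 3·8 = 64, so E = 32, V = 2E/4 = 16, F = 10 + 8 = 18.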